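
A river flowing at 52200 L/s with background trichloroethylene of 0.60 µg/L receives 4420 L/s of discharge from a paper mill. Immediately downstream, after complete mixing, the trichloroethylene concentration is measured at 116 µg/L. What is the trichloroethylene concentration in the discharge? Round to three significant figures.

1480 µg/L

Mass balance: 52200·0.6000 + 4420·Cₑ = 56620·116.0
→ Cₑ = (56620·116.0 − 52200·0.6000) / 4420 = 1479 µg/L.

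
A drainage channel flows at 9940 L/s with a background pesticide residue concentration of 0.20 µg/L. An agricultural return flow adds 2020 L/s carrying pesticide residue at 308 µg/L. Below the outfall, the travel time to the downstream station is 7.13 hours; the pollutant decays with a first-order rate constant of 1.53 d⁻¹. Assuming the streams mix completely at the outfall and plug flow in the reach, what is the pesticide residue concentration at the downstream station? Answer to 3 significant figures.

Mixed concentration C = ΣQC/ΣQ = (9940·0.2000 + 2020·308.0) / 11960 = 624100/11960 = 52.19 µg/L.
Applying C = C₀e^(−kt): 52.19 × 0.6347 = 33.12 µg/L.

33.1 µg/L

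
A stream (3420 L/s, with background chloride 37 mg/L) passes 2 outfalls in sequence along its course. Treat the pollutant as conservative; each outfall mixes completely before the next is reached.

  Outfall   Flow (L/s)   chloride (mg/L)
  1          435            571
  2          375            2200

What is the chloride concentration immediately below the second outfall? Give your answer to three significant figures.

284 mg/L

Below outfall 1: Q → 3855 L/s, C = (3420·37.00 + 435.0·571.0)/3855 = 97.26 mg/L.
Below outfall 2: Q → 4230 L/s, C = (3855·97.26 + 375.0·2200)/4230 = 283.7 mg/L.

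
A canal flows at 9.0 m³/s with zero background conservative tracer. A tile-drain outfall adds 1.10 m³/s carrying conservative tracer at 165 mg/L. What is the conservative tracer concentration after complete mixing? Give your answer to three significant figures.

18.0 mg/L

Conservation of mass: C = (9.000·0 + 1.100·165.0) / 10.10 = 181.5/10.10 = 17.97 mg/L.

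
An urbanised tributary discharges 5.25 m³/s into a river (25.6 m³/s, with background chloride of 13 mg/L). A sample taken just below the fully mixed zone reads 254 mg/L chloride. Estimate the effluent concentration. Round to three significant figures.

1430 mg/L

Mass balance: 25.60·13.00 + 5.250·Cₑ = 30.85·254.0
→ Cₑ = (30.85·254.0 − 25.60·13.00) / 5.250 = 1429 mg/L.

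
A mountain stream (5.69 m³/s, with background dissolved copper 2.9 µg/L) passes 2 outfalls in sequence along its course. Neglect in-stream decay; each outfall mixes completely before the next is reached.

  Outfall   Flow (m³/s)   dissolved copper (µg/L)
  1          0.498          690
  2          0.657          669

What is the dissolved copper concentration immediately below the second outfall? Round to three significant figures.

Below outfall 1: Q → 6.188 m³/s, C = (5.690·2.900 + 0.4980·690.0)/6.188 = 58.20 µg/L.
Below outfall 2: Q → 6.845 m³/s, C = (6.188·58.20 + 0.6570·669.0)/6.845 = 116.8 µg/L.

117 µg/L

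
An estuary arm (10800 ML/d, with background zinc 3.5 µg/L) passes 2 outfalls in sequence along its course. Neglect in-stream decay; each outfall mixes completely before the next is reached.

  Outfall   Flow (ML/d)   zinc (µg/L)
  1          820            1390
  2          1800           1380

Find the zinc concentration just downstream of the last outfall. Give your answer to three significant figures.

After outfall 1: Q = 10800 + 820.0 = 11620 ML/d; C = (10800·3.500 + 820.0·1390)/11620 = 101.3 µg/L.
After outfall 2: Q = 11620 + 1800 = 13420 ML/d; C = (11620·101.3 + 1800·1380)/13420 = 272.8 µg/L.

273 µg/L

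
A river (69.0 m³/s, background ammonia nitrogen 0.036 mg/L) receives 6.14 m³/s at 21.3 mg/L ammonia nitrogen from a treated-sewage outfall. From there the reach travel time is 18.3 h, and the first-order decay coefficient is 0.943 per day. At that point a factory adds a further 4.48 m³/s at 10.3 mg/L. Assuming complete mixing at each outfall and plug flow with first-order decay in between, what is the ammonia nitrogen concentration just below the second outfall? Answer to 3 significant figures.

1.40 mg/L

Mixed concentration C = ΣQC/ΣQ = (69.00·0.03600 + 6.140·21.30) / 75.14 = 133.3/75.14 = 1.774 mg/L; combined flow 75.14 m³/s.
After decay, C = 1.774 × e^(−kt) = 1.774 × 0.4872 = 0.8641 mg/L.
Second outfall: C = (75.14·0.8641 + 4.480·10.30)/79.62 = 1.395 mg/L.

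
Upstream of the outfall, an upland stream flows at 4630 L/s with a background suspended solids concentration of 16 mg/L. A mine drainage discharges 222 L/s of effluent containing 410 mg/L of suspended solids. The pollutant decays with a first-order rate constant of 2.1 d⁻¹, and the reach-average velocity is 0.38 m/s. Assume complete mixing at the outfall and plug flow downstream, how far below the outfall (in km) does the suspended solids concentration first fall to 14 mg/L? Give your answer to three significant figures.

13.9 km

Mixed concentration C = ΣQC/ΣQ = (4630·16.00 + 222.0·410.0) / 4852 = 165100/4852 = 34.03 mg/L.
Set 34.03·exp(−k·t) = 14 → t = ln(34.03/14)/k = 36540 s = 10.15 h.
Distance = v·t = 0.38·36540 = 13880 m = 13.88 km.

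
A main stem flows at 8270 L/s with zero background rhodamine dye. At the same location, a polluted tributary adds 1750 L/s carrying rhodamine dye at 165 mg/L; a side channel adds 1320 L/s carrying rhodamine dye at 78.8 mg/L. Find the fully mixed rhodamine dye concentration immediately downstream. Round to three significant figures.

After mixing, C = (8270·0 + 1750·165.0 + 1320·78.80) / 11340 = 392800/11340 = 34.64 mg/L.

34.6 mg/L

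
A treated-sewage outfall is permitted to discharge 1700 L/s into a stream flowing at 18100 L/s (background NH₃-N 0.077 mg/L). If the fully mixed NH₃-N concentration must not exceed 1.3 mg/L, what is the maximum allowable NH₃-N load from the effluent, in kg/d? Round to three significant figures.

Mass balance at the limit: 18100·0.07700 + 1700·Cₑ = 19800·1.3 → Cₑ = 14.32 mg/L.
1700 L/s = 1.700 m³/s. Load = 1.700 m³/s × 14.32 g/m³ × 86 400 s/d = 2104 kg/d.

2100 kg/d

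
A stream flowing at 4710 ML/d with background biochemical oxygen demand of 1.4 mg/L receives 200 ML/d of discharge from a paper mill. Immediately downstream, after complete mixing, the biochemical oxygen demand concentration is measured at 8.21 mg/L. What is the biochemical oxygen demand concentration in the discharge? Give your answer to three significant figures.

Mass balance: 4710·1.400 + 200.0·Cₑ = 4910·8.210
→ Cₑ = (4910·8.210 − 4710·1.400) / 200.0 = 168.6 mg/L.

169 mg/L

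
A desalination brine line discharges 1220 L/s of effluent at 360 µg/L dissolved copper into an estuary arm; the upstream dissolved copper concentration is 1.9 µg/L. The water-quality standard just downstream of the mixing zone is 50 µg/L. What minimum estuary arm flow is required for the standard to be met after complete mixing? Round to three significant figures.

7860 L/s

Set C_mix = 50: (Q·1.900 + 1220·360.0) / (Q + 1220) = 50
→ Q = 1220·(360.0 − 50)/(50 − 1.900) = 7863 L/s.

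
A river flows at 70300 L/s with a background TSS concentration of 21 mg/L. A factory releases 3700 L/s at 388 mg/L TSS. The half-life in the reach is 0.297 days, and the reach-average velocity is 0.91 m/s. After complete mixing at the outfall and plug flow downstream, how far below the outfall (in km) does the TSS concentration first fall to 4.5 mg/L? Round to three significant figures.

73.1 km

After mixing, C = (70300·21.00 + 3700·388.0) / 74000 = 2912000/74000 = 39.35 mg/L.
Half-life 0.297 d → k = ln 2 / 0.297 = 2.334 d⁻¹.
Set 39.35·exp(−k·t) = 4.5 → t = ln(39.35/4.5)/k = 80280 s = 22.30 h.
Distance = v·t = 0.91·80280 = 73050 m = 73.05 km.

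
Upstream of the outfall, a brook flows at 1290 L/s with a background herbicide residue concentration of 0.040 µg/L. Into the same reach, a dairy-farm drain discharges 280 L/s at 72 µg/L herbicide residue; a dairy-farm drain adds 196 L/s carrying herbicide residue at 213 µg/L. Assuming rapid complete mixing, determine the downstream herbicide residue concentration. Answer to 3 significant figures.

After mixing, C = (1290·0.04000 + 280.0·72.00 + 196.0·213.0) / 1766 = 61960/1766 = 35.08 µg/L.

35.1 µg/L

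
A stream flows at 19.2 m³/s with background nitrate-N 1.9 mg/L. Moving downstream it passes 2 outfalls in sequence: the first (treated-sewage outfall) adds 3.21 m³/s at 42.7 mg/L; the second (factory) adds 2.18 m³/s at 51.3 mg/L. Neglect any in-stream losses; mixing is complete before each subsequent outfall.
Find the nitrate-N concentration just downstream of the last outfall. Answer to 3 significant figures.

Below outfall 1: Q → 22.41 m³/s, C = (19.20·1.900 + 3.210·42.70)/22.41 = 7.744 mg/L.
Below outfall 2: Q → 24.59 m³/s, C = (22.41·7.744 + 2.180·51.30)/24.59 = 11.61 mg/L.

11.6 mg/L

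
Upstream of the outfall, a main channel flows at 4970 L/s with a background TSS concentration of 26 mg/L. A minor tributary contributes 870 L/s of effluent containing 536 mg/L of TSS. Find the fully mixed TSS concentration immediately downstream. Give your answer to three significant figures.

After mixing, C = (4970·26.00 + 870.0·536.0) / 5840 = 595500/5840 = 102.0 mg/L.

102 mg/L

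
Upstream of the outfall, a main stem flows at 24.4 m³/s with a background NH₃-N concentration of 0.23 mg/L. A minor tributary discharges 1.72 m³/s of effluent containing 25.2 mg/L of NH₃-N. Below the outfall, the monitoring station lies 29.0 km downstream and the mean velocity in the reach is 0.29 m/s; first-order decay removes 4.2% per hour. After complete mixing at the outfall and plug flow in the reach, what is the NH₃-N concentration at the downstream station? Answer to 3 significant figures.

0.569 mg/L

Conservation of mass: C = (24.40·0.2300 + 1.720·25.20) / 26.12 = 48.96/26.12 = 1.874 mg/L.
Travel time t = 29.0·1000 / 0.29 = 100000 s = 27.78 h.
4.2%/h lost → k = −ln(1 − 0.042) = 0.04291 h⁻¹.
First-order decay: C = 1.874·exp(−k·t) = 1.874·0.3037 = 0.5691 mg/L.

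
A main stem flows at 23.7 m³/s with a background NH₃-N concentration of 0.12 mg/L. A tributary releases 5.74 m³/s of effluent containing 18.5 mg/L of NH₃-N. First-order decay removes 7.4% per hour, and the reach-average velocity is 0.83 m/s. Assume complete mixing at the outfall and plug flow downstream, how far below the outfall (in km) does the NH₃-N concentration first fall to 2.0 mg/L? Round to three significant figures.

23.9 km

Conservation of mass: C = (23.70·0.1200 + 5.740·18.50) / 29.44 = 109.0/29.44 = 3.704 mg/L.
7.4%/h lost → k = −ln(1 − 0.074) = 0.07688 h⁻¹.
Set 3.704·exp(−k·t) = 2.0 → t = ln(3.704/2.0)/k = 28850 s = 8.014 h.
Distance = v·t = 0.83·28850 = 23950 m = 23.95 km.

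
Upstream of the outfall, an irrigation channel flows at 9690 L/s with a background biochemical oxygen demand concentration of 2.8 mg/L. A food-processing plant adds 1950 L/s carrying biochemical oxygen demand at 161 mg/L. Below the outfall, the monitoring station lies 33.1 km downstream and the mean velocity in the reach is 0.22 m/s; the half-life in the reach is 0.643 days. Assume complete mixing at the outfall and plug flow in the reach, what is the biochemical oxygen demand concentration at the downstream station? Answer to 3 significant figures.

Mass balance: C = (9690·2.800 + 1950·161.0) / 11640 = 341100/11640 = 29.30 mg/L.
Travel time t = 33.1·1000 / 0.22 = 150500 s = 41.79 h.
Half-life 0.643 d → k = ln 2 / 0.643 = 1.078 d⁻¹.
After decay, C = 29.30 × e^(−kt) = 29.30 × 0.1530 = 4.484 mg/L.

4.48 mg/L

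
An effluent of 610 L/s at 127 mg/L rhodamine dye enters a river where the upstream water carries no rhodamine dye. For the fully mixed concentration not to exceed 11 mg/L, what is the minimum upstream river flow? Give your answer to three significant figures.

6430 L/s

Set C_mix = 11: (Q·0 + 610.0·127.0) / (Q + 610.0) = 11
→ Q = 610.0·(127.0 − 11)/(11 − 0) = 6433 L/s.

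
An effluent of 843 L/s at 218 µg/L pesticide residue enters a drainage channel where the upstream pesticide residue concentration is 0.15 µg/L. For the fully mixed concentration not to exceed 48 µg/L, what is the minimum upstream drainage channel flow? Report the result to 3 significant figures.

2990 L/s

Set C_mix = 48: (Q·0.1500 + 843.0·218.0) / (Q + 843.0) = 48
→ Q = 843.0·(218.0 − 48)/(48 − 0.1500) = 2995 L/s.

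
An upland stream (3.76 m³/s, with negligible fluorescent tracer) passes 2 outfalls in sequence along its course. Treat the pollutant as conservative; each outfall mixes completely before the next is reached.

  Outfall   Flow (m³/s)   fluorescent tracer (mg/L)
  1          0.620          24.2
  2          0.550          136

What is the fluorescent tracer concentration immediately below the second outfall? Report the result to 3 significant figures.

18.2 mg/L

Outfall 1: combined Q = 4.380 m³/s; C = (3.760·0 + 0.6200·24.20)/4.380 = 3.426 mg/L.
Outfall 2: combined Q = 4.930 m³/s; C = (4.380·3.426 + 0.5500·136.0)/4.930 = 18.22 mg/L.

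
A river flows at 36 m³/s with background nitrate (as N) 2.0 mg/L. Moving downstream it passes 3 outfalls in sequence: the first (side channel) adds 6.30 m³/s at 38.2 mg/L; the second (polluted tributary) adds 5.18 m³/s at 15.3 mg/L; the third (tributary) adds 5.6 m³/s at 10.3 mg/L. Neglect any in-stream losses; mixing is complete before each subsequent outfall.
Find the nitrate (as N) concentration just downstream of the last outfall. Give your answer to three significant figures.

Below outfall 1: Q → 42.30 m³/s, C = (36.00·2.000 + 6.300·38.20)/42.30 = 7.391 mg/L.
Below outfall 2: Q → 47.48 m³/s, C = (42.30·7.391 + 5.180·15.30)/47.48 = 8.254 mg/L.
Below outfall 3: Q → 53.08 m³/s, C = (47.48·8.254 + 5.600·10.30)/53.08 = 8.470 mg/L.

8.47 mg/L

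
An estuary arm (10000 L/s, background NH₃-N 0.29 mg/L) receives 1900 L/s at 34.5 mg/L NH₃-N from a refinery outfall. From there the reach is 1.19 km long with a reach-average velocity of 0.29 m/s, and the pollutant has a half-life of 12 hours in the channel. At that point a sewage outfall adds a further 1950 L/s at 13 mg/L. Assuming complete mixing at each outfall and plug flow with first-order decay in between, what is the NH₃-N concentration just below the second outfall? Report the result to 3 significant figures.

Mass balance: C = (10000·0.2900 + 1900·34.50) / 11900 = 68450/11900 = 5.752 mg/L; combined flow 11900 L/s.
Travel time t = 1.19·1000 / 0.29 = 4103 s = 1.140 h.
Half-life 12 h → k = ln 2 / 12 = 0.05776 h⁻¹ = 1.386 d⁻¹.
Applying C = C₀e^(−kt): 5.752 × 0.9363 = 5.386 mg/L.
Second outfall: C = (11900·5.386 + 1950·13.00)/13850 = 6.458 mg/L.

6.46 mg/L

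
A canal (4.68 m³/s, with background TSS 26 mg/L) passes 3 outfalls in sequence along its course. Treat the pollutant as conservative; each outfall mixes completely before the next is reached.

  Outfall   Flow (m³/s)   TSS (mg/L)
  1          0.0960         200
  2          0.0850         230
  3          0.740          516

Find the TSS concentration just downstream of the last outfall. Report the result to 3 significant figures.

Below outfall 1: Q → 4.776 m³/s, C = (4.680·26.00 + 0.09600·200.0)/4.776 = 29.50 mg/L.
Below outfall 2: Q → 4.861 m³/s, C = (4.776·29.50 + 0.08500·230.0)/4.861 = 33.00 mg/L.
Below outfall 3: Q → 5.601 m³/s, C = (4.861·33.00 + 0.7400·516.0)/5.601 = 96.82 mg/L.

96.8 mg/L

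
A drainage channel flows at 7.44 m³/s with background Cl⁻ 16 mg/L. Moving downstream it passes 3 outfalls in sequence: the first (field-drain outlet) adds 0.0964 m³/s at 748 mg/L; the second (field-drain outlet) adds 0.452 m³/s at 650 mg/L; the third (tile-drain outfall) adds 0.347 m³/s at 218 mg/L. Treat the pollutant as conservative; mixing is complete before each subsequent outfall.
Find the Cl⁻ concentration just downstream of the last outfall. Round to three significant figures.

67.3 mg/L

Outfall 1: combined Q = 7.536 m³/s; C = (7.440·16.00 + 0.09640·748.0)/7.536 = 25.36 mg/L.
Outfall 2: combined Q = 7.988 m³/s; C = (7.536·25.36 + 0.4520·650.0)/7.988 = 60.71 mg/L.
Outfall 3: combined Q = 8.335 m³/s; C = (7.988·60.71 + 0.3470·218.0)/8.335 = 67.25 mg/L.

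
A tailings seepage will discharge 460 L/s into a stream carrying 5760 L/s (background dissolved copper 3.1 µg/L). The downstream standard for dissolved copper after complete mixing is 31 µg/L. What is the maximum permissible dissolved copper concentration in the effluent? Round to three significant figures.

At the limit, (Qr·Cr + Qe·Cₑ)/(Qr + Qe) = 31:
Cₑ = (6220·31 − 5760·3.100) / 460.0 = 380.4 µg/L.

380 µg/L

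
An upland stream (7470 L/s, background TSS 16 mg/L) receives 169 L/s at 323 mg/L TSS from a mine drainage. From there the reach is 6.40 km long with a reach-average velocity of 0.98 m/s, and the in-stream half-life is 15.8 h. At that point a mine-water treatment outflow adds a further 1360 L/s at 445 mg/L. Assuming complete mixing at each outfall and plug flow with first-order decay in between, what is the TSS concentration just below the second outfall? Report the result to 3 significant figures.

Mass balance: C = (7470·16.00 + 169.0·323.0) / 7639 = 174100/7639 = 22.79 mg/L; combined flow 7639 L/s.
Travel time t = 6.40·1000 / 0.98 = 6531 s = 1.814 h.
Half-life 15.8 h → k = ln 2 / 15.8 = 0.04387 h⁻¹ = 1.053 d⁻¹.
Applying C = C₀e^(−kt): 22.79 × 0.9235 = 21.05 mg/L.
At the second outfall, C = (7639·21.05 + 1360·445.0) / (7639 + 1360) = 85.12 mg/L.

85.1 mg/L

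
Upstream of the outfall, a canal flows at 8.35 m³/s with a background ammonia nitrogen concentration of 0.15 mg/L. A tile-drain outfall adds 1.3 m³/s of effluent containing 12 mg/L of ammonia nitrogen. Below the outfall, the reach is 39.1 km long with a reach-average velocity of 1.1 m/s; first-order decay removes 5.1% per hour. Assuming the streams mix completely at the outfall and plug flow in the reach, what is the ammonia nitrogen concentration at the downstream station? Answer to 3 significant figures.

Mixed concentration C = ΣQC/ΣQ = (8.350·0.1500 + 1.300·12.00) / 9.650 = 16.85/9.650 = 1.746 mg/L.
Travel time t = 39.1·1000 / 1.1 = 35550 s = 9.874 h.
5.1%/h lost → k = −ln(1 − 0.051) = 0.05235 h⁻¹.
First-order decay: C = 1.746·exp(−k·t) = 1.746·0.5964 = 1.042 mg/L.

1.04 mg/L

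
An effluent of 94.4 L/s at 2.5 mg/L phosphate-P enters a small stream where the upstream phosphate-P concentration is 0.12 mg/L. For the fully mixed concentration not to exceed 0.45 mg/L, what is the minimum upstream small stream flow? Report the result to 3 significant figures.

586 L/s

Set C_mix = 0.45: (Q·0.1200 + 94.40·2.500) / (Q + 94.40) = 0.45
→ Q = 94.40·(2.500 − 0.45)/(0.45 − 0.1200) = 586.4 L/s.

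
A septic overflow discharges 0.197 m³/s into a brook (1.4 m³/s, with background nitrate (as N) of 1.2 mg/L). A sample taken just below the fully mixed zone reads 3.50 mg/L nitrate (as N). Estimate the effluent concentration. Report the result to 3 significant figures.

Mass balance: 1.400·1.200 + 0.1970·Cₑ = 1.597·3.500
→ Cₑ = (1.597·3.500 − 1.400·1.200) / 0.1970 = 19.85 mg/L.

19.8 mg/L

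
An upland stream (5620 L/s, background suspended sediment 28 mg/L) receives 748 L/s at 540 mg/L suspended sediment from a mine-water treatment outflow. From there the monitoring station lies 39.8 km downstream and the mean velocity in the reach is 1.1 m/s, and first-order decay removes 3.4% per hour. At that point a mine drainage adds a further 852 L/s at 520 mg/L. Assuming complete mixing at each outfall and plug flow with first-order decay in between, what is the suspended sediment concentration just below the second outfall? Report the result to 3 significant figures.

Conservation of mass: C = (5620·28.00 + 748.0·540.0) / 6368 = 561300/6368 = 88.14 mg/L; combined flow 6368 L/s.
Travel time t = 39.8·1000 / 1.1 = 36180 s = 10.05 h.
3.4%/h lost → k = −ln(1 − 0.034) = 0.03459 h⁻¹.
First-order decay: C = 88.14·exp(−k·t) = 88.14·0.7063 = 62.26 mg/L.
Second outfall: C = (6368·62.26 + 852.0·520.0)/7220 = 116.3 mg/L.

116 mg/L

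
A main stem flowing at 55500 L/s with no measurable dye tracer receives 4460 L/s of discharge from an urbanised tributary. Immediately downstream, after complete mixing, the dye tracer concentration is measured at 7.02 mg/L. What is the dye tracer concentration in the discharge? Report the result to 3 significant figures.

94.4 mg/L

Mass balance: 55500·0 + 4460·Cₑ = 59960·7.020
→ Cₑ = (59960·7.020 − 55500·0) / 4460 = 94.38 mg/L.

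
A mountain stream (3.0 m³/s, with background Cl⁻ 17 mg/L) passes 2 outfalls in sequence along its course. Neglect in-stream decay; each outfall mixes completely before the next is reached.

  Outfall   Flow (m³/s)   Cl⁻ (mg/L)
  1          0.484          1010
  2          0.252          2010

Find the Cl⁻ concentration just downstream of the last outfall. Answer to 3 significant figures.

After outfall 1: Q = 3.000 + 0.4840 = 3.484 m³/s; C = (3.000·17.00 + 0.4840·1010)/3.484 = 154.9 mg/L.
After outfall 2: Q = 3.484 + 0.2520 = 3.736 m³/s; C = (3.484·154.9 + 0.2520·2010)/3.736 = 280.1 mg/L.

280 mg/L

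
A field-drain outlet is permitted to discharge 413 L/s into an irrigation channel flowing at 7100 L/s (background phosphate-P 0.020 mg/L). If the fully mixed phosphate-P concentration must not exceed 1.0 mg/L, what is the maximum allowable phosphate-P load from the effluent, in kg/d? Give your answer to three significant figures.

Mass balance at the limit: 7100·0.02000 + 413.0·Cₑ = 7513·1.0 → Cₑ = 17.85 mg/L.
413.0 L/s = 0.4130 m³/s. Load = 0.4130 m³/s × 17.85 g/m³ × 86 400 s/d = 636.9 kg/d.

637 kg/d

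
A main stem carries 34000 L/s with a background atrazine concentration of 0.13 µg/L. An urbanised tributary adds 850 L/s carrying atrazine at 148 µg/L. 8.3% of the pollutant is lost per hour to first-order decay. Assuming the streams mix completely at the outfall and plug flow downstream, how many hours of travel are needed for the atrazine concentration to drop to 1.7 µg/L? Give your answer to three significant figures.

After mixing, C = (34000·0.1300 + 850.0·148.0) / 34850 = 130200/34850 = 3.737 µg/L.
8.3%/h lost → k = −ln(1 − 0.083) = 0.08665 h⁻¹.
3.737·exp(−k·t) = 1.7 → t = ln(3.737/1.7)/k = 32720 s = 9.089 h.

9.09 h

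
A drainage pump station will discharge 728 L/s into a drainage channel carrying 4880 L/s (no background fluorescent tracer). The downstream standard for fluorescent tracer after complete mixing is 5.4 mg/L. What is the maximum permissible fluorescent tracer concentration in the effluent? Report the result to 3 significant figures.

41.6 mg/L

At the limit, (Qr·Cr + Qe·Cₑ)/(Qr + Qe) = 5.4:
Cₑ = (5608·5.4 − 4880·0) / 728.0 = 41.60 mg/L.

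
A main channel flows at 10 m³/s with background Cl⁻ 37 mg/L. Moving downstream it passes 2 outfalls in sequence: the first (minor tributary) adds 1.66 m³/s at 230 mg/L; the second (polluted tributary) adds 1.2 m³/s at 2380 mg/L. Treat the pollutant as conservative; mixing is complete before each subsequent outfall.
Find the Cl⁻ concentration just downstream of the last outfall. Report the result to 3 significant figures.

After outfall 1: Q = 10.00 + 1.660 = 11.66 m³/s; C = (10.00·37.00 + 1.660·230.0)/11.66 = 64.48 mg/L.
After outfall 2: Q = 11.66 + 1.200 = 12.86 m³/s; C = (11.66·64.48 + 1.200·2380)/12.86 = 280.5 mg/L.

281 mg/L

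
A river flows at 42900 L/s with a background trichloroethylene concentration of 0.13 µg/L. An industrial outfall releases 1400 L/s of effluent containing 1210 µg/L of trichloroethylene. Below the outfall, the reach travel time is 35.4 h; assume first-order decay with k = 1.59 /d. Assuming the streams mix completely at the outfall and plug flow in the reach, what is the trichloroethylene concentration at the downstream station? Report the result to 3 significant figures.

3.68 µg/L

Flow-weighted average: C = (42900·0.1300 + 1400·1210) / 44300 = 1700000/44300 = 38.37 µg/L.
Decay over the reach: 38.37·exp(−kt) = 38.37·0.09582 = 3.676 µg/L.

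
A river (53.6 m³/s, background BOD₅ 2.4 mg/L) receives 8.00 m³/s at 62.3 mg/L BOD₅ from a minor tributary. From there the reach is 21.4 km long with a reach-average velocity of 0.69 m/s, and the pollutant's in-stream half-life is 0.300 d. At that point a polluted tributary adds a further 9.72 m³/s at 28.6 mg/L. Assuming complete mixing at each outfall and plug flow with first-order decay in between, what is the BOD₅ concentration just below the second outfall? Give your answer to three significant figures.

Mass balance: C = (53.60·2.400 + 8.000·62.30) / 61.60 = 627.0/61.60 = 10.18 mg/L; combined flow 61.60 m³/s.
Travel time t = 21.4·1000 / 0.69 = 31010 s = 8.615 h.
Half-life 0.300 d → k = ln 2 / 0.300 = 2.310 d⁻¹.
Applying C = C₀e^(−kt): 10.18 × 0.4363 = 4.441 mg/L.
At the second outfall, C = (61.60·4.441 + 9.720·28.60) / (61.60 + 9.720) = 7.734 mg/L.

7.73 mg/L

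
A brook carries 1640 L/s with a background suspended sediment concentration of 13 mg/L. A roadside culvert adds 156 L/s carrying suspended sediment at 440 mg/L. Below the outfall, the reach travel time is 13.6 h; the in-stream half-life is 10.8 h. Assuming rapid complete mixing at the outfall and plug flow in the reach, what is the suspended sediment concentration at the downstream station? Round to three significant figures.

20.9 mg/L

After mixing, C = (1640·13.00 + 156.0·440.0) / 1796 = 89960/1796 = 50.09 mg/L.
Half-life 10.8 h → k = ln 2 / 10.8 = 0.06418 h⁻¹ = 1.540 d⁻¹.
Decay over the reach: 50.09·exp(−kt) = 50.09·0.4178 = 20.93 mg/L.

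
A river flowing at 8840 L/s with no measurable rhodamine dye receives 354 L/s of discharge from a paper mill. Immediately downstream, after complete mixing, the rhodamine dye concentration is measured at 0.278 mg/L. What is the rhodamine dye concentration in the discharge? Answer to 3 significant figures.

Mass balance: 8840·0 + 354.0·Cₑ = 9194·0.2780
→ Cₑ = (9194·0.2780 − 8840·0) / 354.0 = 7.220 mg/L.

7.22 mg/L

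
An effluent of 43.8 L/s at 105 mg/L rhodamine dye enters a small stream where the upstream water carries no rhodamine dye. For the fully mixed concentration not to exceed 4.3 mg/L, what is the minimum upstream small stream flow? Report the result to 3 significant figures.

1030 L/s

Set C_mix = 4.3: (Q·0 + 43.80·105.0) / (Q + 43.80) = 4.3
→ Q = 43.80·(105.0 − 4.3)/(4.3 − 0) = 1026 L/s.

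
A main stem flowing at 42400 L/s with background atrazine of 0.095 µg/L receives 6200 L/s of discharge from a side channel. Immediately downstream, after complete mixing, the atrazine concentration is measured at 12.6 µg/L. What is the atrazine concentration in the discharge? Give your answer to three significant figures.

98.1 µg/L

Mass balance: 42400·0.09500 + 6200·Cₑ = 48600·12.60
→ Cₑ = (48600·12.60 − 42400·0.09500) / 6200 = 98.12 µg/L.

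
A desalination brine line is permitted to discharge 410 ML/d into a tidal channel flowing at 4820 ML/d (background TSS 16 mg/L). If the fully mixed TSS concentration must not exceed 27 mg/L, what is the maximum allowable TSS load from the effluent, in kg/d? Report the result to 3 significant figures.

64100 kg/d

Mass balance at the limit: 4820·16.00 + 410.0·Cₑ = 5230·27 → Cₑ = 156.3 mg/L.
410.0 ML/d = 4.745 m³/s. Load = 4.745 m³/s × 156.3 g/m³ × 86 400 s/d = 64090 kg/d.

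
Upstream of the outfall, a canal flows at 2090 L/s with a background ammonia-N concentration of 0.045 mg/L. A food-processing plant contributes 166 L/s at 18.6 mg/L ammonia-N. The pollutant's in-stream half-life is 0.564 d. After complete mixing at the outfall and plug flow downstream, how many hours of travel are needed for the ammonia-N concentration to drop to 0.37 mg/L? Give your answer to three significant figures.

Conservation of mass: C = (2090·0.04500 + 166.0·18.60) / 2256 = 3182/2256 = 1.410 mg/L.
Half-life 0.564 d → k = ln 2 / 0.564 = 1.229 d⁻¹.
1.410·exp(−k·t) = 0.37 → t = ln(1.410/0.37)/k = 94070 s = 26.13 h.

26.1 h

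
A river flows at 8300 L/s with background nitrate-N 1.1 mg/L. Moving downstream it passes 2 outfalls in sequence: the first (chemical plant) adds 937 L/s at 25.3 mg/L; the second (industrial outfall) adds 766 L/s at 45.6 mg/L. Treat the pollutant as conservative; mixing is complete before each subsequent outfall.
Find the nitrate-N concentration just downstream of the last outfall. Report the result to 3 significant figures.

6.77 mg/L

After outfall 1: Q = 8300 + 937.0 = 9237 L/s; C = (8300·1.100 + 937.0·25.30)/9237 = 3.555 mg/L.
After outfall 2: Q = 9237 + 766.0 = 10000 L/s; C = (9237·3.555 + 766.0·45.60)/10000 = 6.775 mg/L.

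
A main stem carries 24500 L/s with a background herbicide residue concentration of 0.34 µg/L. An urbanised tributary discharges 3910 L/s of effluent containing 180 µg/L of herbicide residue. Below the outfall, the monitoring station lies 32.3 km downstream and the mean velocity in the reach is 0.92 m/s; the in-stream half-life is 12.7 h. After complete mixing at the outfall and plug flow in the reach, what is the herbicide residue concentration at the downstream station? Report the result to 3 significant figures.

Conservation of mass: C = (24500·0.3400 + 3910·180.0) / 28410 = 712100/28410 = 25.07 µg/L.
Travel time t = 32.3·1000 / 0.92 = 35110 s = 9.752 h.
Half-life 12.7 h → k = ln 2 / 12.7 = 0.05458 h⁻¹ = 1.310 d⁻¹.
Applying C = C₀e^(−kt): 25.07 × 0.5873 = 14.72 µg/L.

14.7 µg/L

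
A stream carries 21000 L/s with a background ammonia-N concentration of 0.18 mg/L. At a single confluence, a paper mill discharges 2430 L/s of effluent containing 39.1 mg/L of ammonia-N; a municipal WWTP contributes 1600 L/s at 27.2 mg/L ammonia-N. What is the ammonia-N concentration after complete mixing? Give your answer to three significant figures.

5.69 mg/L

Mass balance: C = (21000·0.1800 + 2430·39.10 + 1600·27.20) / 25030 = 142300/25030 = 5.686 mg/L.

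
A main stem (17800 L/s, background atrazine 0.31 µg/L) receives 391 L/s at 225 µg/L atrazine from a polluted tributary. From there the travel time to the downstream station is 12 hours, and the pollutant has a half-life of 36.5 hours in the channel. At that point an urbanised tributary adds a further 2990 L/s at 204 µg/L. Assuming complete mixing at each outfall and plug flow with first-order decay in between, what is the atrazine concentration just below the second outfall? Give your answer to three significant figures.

Flow-weighted average: C = (17800·0.3100 + 391.0·225.0) / 18190 = 93490/18190 = 5.140 µg/L; combined flow 18190 L/s.
Half-life 36.5 h → k = ln 2 / 36.5 = 0.01899 h⁻¹ = 0.4558 d⁻¹.
Decay over the reach: 5.140·exp(−kt) = 5.140·0.7962 = 4.092 µg/L.
Second outfall: C = (18190·4.092 + 2990·204.0)/21180 = 32.31 µg/L.

32.3 µg/L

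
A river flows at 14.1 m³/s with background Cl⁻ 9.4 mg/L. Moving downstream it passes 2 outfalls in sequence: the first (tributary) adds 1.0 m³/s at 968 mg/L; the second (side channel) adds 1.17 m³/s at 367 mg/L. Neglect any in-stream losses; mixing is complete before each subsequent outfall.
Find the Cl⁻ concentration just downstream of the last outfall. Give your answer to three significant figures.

94.0 mg/L

Outfall 1: combined Q = 15.10 m³/s; C = (14.10·9.400 + 1.000·968.0)/15.10 = 72.88 mg/L.
Outfall 2: combined Q = 16.27 m³/s; C = (15.10·72.88 + 1.170·367.0)/16.27 = 94.03 mg/L.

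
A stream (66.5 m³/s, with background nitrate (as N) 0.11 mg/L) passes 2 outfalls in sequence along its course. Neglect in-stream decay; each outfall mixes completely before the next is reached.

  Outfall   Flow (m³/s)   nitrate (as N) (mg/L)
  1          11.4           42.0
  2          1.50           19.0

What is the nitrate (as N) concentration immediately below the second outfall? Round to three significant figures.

6.48 mg/L

Below outfall 1: Q → 77.90 m³/s, C = (66.50·0.1100 + 11.40·42.00)/77.90 = 6.240 mg/L.
Below outfall 2: Q → 79.40 m³/s, C = (77.90·6.240 + 1.500·19.00)/79.40 = 6.481 mg/L.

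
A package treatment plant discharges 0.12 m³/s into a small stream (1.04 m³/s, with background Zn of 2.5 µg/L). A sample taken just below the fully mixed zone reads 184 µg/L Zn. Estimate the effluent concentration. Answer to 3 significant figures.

1760 µg/L

Mass balance: 1.040·2.500 + 0.1200·Cₑ = 1.160·184.0
→ Cₑ = (1.160·184.0 − 1.040·2.500) / 0.1200 = 1757 µg/L.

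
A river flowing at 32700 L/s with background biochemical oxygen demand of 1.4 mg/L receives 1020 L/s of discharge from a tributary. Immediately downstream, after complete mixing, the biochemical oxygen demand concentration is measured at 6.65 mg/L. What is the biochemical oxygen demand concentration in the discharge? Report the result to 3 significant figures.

Mass balance: 32700·1.400 + 1020·Cₑ = 33720·6.650
→ Cₑ = (33720·6.650 − 32700·1.400) / 1020 = 175.0 mg/L.

175 mg/L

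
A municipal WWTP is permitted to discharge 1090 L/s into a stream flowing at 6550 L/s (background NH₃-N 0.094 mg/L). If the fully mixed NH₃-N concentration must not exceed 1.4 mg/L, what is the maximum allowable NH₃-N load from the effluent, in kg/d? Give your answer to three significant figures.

871 kg/d

Mass balance at the limit: 6550·0.09400 + 1090·Cₑ = 7640·1.4 → Cₑ = 9.248 mg/L.
1090 L/s = 1.090 m³/s. Load = 1.090 m³/s × 9.248 g/m³ × 86 400 s/d = 870.9 kg/d.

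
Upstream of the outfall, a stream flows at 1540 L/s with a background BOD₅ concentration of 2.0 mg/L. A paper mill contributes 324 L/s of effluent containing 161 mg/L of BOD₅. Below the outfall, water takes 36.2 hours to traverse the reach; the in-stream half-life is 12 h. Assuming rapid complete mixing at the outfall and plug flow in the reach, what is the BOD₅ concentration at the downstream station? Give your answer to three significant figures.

Mixed concentration C = ΣQC/ΣQ = (1540·2.000 + 324.0·161.0) / 1864 = 55240/1864 = 29.64 mg/L.
Half-life 12 h → k = ln 2 / 12 = 0.05776 h⁻¹ = 1.386 d⁻¹.
Decay over the reach: 29.64·exp(−kt) = 29.64·0.1236 = 3.662 mg/L.

3.66 mg/L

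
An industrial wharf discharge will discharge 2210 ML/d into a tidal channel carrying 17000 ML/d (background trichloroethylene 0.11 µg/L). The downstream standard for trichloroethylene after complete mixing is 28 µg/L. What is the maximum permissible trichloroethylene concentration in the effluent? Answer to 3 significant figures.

243 µg/L

At the limit, (Qr·Cr + Qe·Cₑ)/(Qr + Qe) = 28:
Cₑ = (19210·28 − 17000·0.1100) / 2210 = 242.5 µg/L.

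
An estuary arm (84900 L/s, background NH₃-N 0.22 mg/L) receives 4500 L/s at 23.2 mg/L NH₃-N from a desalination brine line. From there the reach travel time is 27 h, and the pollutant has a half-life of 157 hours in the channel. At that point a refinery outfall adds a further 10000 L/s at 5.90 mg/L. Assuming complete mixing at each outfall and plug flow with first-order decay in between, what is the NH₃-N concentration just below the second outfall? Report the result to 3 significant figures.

1.69 mg/L

Flow-weighted average: C = (84900·0.2200 + 4500·23.20) / 89400 = 123100/89400 = 1.377 mg/L; combined flow 89400 L/s.
Half-life 157 h → k = ln 2 / 157 = 0.004415 h⁻¹ = 0.1060 d⁻¹.
After decay, C = 1.377 × e^(−kt) = 1.377 × 0.8876 = 1.222 mg/L.
Second outfall: C = (89400·1.222 + 10000·5.900)/99400 = 1.693 mg/L.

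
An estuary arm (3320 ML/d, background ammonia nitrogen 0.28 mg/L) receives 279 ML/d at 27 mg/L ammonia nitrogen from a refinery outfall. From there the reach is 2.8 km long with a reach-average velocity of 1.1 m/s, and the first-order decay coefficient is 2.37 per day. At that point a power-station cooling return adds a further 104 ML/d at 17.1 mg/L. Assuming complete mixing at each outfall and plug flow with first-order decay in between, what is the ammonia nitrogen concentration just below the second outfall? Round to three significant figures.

Mass balance: C = (3320·0.2800 + 279.0·27.00) / 3599 = 8463/3599 = 2.351 mg/L; combined flow 3599 ML/d.
Travel time t = 2.8·1000 / 1.1 = 2545 s = 0.7071 h.
First-order decay: C = 2.351·exp(−k·t) = 2.351·0.9326 = 2.193 mg/L.
Second outfall: C = (3599·2.193 + 104.0·17.10)/3703 = 2.611 mg/L.

2.61 mg/L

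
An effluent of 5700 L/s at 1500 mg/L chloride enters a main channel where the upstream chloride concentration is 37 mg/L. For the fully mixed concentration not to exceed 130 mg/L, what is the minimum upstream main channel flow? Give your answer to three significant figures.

Set C_mix = 130: (Q·37.00 + 5700·1500) / (Q + 5700) = 130
→ Q = 5700·(1500 − 130)/(130 − 37.00) = 83970 L/s.

84000 L/s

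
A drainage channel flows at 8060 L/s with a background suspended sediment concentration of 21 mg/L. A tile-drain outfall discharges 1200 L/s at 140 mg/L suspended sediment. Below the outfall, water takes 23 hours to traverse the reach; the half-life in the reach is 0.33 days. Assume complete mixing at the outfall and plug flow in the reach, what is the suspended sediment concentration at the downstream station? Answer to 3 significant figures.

4.87 mg/L

Flow-weighted average: C = (8060·21.00 + 1200·140.0) / 9260 = 337300/9260 = 36.42 mg/L.
Half-life 0.33 d → k = ln 2 / 0.33 = 2.100 d⁻¹.
Applying C = C₀e^(−kt): 36.42 × 0.1336 = 4.866 mg/L.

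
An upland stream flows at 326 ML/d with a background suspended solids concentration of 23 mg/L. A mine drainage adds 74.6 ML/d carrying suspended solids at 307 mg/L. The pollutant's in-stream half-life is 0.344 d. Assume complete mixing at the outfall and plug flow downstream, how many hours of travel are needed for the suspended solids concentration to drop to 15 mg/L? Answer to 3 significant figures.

Flow-weighted average: C = (326.0·23.00 + 74.60·307.0) / 400.6 = 30400/400.6 = 75.89 mg/L.
Half-life 0.344 d → k = ln 2 / 0.344 = 2.015 d⁻¹.
75.89·exp(−k·t) = 15 → t = ln(75.89/15)/k = 69520 s = 19.31 h.

19.3 h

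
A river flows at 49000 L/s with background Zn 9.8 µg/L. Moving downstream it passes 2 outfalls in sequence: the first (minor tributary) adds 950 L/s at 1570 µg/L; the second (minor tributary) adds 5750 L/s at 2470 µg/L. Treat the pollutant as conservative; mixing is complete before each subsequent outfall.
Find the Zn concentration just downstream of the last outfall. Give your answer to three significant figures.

Outfall 1: combined Q = 49950 L/s; C = (49000·9.800 + 950.0·1570)/49950 = 39.47 µg/L.
Outfall 2: combined Q = 55700 L/s; C = (49950·39.47 + 5750·2470)/55700 = 290.4 µg/L.

290 µg/L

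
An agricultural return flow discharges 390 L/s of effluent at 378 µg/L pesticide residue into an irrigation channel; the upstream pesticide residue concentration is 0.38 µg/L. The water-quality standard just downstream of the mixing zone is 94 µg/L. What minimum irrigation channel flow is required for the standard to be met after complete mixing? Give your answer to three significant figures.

1180 L/s

Set C_mix = 94: (Q·0.3800 + 390.0·378.0) / (Q + 390.0) = 94
→ Q = 390.0·(378.0 − 94)/(94 − 0.3800) = 1183 L/s.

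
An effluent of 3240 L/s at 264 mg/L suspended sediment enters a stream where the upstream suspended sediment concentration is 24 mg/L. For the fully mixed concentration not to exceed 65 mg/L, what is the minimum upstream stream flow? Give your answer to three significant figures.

15700 L/s

Set C_mix = 65: (Q·24.00 + 3240·264.0) / (Q + 3240) = 65
→ Q = 3240·(264.0 − 65)/(65 − 24.00) = 15730 L/s.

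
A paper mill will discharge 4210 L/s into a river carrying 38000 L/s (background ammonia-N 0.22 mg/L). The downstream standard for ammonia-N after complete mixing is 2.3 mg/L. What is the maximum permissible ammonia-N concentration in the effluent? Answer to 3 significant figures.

21.1 mg/L

At the limit, (Qr·Cr + Qe·Cₑ)/(Qr + Qe) = 2.3:
Cₑ = (42210·2.3 − 38000·0.2200) / 4210 = 21.07 mg/L.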